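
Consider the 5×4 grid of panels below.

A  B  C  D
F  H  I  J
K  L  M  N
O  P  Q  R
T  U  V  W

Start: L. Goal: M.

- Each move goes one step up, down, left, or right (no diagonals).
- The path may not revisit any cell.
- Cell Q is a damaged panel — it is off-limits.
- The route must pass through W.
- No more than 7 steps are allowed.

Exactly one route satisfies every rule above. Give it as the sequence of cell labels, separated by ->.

L -> P -> U -> V -> W -> R -> N -> M

The 7-move cap with required stops at W leaves no slack for detours.
Route from L: down 2 to U, right 2 to W, up 2 to N, left 1 to M — 7 moves in all.
Check: all required cells visited; 7 ≤ 7 moves.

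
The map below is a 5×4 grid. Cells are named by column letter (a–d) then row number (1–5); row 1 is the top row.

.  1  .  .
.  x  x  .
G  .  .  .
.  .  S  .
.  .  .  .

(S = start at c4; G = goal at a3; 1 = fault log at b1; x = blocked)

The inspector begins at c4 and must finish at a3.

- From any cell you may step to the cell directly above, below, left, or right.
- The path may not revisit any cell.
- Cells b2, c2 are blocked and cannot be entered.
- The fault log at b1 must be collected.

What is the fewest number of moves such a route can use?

Any route passes through b1 somewhere between c4 and a3. Summing Manhattan distances along the two legs (c4 → b1 → a3) gives a lower bound of 4 + 3 = 7 moves.
That bound ignores the blocked cells. Measuring each leg by the fewest moves that actually steer around them (c4→b1: 6; b1→a3: 3) raises the lower bound to 9.
A route of 9 moves exists: c4 → c3 → d3 → d2 → d1 → c1 → b1 → a1 → a2 → a3.
Since 9 matches that lower bound, it is optimal.

9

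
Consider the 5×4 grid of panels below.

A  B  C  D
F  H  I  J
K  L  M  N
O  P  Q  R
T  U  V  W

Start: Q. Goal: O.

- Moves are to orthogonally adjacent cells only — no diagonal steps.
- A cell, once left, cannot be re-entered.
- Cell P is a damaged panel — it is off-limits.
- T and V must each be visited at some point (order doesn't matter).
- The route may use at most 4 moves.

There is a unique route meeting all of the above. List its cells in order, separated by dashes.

Q - V - U - T - O

Any route must reach T and V and still end at O within 4 moves, so the order of the required stops is forced.
Route from Q: down 1 to V, left 2 to T, up 1 to O — 4 moves in all.
Check: all required cells visited; 4 ≤ 4 moves.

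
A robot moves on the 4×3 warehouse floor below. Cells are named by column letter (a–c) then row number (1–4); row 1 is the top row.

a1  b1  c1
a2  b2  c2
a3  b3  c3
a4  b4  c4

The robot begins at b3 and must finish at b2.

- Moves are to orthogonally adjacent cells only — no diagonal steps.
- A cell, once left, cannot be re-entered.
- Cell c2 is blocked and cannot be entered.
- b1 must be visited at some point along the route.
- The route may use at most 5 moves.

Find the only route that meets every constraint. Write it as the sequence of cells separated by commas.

b3, a3, a2, a1, b1, b2

The 5-move cap with required stops at b1 leaves no slack for detours.
Route from b3: left 1 to a3, up 2 to a1, right 1 to b1, down 1 to b2 — 5 moves in all.
Check: all required cells visited; 5 ≤ 5 moves.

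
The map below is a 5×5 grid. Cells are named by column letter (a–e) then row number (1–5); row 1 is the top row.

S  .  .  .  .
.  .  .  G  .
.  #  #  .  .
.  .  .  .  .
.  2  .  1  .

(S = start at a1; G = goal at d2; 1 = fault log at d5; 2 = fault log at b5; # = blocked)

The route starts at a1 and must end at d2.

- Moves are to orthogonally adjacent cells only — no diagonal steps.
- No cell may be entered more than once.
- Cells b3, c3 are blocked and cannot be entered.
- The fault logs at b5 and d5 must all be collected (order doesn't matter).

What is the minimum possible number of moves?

Any route passes through b5 and d5 in some order between a1 and d2. Summing Manhattan distances along each leg and taking the cheapest ordering (a1 → b5 → d5 → d2) gives a lower bound of 5 + 2 + 3 = 10 moves.
A route of 10 moves achieves this: a1 → a2 → a3 → a4 → a5 → b5 → c5 → d5 → d4 → d3 → d2.
Since 10 matches the lower bound, it is optimal.

10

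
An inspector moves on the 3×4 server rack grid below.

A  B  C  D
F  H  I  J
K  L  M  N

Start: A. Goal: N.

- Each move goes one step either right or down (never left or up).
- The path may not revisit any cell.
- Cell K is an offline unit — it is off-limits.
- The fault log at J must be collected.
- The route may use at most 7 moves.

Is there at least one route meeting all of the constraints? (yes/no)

One route that works: A → F → H → I → J → N.

yes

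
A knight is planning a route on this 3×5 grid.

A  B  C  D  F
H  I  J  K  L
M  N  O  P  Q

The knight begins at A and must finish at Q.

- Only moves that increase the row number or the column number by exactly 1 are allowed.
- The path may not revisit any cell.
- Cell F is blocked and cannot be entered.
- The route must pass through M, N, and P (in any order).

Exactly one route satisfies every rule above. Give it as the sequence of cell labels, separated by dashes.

Moves only go right or down, so the column and row indices never decrease.
Route from A: down 2 to M, right 4 to Q — 6 moves in all.
Check: all required cells visited.

A - H - M - N - O - P - Q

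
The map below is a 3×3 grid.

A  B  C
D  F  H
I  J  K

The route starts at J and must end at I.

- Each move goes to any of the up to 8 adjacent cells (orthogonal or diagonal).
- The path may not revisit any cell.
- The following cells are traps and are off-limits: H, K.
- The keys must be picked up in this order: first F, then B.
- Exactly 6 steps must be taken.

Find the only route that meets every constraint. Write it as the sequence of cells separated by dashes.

The waypoints must appear in the order F, B, with no cell reused.
Route from J: up to F, up-right to C, 2× left (reaching A), 2× down (reaching I) — 6 moves in all.
Check: order respected (F at step 1, B at step 3); 6 moves as required.

J - F - C - B - A - D - I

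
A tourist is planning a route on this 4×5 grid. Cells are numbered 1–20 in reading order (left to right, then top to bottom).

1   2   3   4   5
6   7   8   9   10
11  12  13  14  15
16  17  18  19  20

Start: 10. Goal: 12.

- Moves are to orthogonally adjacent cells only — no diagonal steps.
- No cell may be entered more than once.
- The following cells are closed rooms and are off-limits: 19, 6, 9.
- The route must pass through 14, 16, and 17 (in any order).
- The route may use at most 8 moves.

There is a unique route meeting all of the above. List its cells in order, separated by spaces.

10 15 14 13 18 17 16 11 12

Any route must reach 14, 16, and 17 and still end at 12 within 8 moves, so the order of the required stops is forced.
Route from 10: down 1 to 15, left 2 to 13, down 1 to 18, left 2 to 16, up 1 to 11, right 1 to 12 — 8 moves in all.
Check: all required cells visited; 8 ≤ 8 moves.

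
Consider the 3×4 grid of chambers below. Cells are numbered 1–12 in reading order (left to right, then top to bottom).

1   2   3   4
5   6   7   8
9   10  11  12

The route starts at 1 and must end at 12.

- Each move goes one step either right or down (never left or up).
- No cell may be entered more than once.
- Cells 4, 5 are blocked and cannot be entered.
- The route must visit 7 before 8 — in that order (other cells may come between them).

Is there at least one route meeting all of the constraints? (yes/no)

yes

One route that works: 1 → 2 → 6 → 7 → 8 → 12.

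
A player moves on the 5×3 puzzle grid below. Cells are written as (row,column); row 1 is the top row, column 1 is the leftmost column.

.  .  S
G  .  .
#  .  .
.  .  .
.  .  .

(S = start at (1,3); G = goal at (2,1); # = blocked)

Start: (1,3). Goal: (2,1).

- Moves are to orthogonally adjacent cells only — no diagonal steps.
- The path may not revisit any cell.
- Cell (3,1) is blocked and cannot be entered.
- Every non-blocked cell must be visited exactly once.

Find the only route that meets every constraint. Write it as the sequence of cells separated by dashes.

(1,3) - (2,3) - (3,3) - (4,3) - (5,3) - (5,2) - (5,1) - (4,1) - (4,2) - (3,2) - (2,2) - (1,2) - (1,1) - (2,1)

Need to visit all 14 open cells exactly once, starting at (1,3) and ending at (2,1).
Cell (5,1) has only two open neighbours ((4,1) and (5,2)), so the path must pass straight through it: one of those is the cell it's entered from and the other is where it exits.
Route from (1,3): down 4 to (5,3), left 2 to (5,1), up 1 to (4,1), right 1 to (4,2), up 3 to (1,2), left 1 to (1,1), down 1 to (2,1) — 13 moves in all.
Check: all 14 open cells covered.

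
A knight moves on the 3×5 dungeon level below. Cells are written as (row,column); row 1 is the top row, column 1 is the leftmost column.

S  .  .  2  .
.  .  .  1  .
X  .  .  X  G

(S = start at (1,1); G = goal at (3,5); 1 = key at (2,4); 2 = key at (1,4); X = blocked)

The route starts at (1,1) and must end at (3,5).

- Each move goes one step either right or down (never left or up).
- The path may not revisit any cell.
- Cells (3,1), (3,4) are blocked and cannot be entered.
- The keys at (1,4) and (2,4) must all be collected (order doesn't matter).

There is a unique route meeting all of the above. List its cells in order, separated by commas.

(1,1), (1,2), (1,3), (1,4), (2,4), (2,5), (3,5)

Moves only go right or down, so the column and row indices never decrease.
Route from (1,1): right 3 to (1,4), down 1 to (2,4), right 1 to (2,5), down 1 to (3,5) — 6 moves in all.
Check: all required cells visited.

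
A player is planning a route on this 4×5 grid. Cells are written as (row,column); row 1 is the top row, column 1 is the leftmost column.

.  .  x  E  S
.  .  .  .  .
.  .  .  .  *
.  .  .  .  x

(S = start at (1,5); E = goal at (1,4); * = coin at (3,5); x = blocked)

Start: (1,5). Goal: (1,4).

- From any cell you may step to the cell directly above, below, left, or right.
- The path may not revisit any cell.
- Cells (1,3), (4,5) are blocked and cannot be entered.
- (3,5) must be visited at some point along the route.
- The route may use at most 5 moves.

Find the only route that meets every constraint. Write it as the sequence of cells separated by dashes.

Any route must reach (3,5) and still end at (1,4) within 5 moves, so the order of the required stops is forced.
Route from (1,5): 2× down (reaching (3,5)), left to (3,4), 2× up (reaching (1,4)) — 5 moves in all.
Check: all required cells visited; 5 ≤ 5 moves.

(1,5) - (2,5) - (3,5) - (3,4) - (2,4) - (1,4)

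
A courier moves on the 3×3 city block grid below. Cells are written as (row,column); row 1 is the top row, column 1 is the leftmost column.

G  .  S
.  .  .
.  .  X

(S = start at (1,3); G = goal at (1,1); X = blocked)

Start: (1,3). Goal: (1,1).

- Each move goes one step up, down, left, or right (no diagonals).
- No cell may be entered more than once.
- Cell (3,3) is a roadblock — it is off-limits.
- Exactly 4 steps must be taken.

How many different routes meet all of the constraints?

Need simple routes of exactly 4 moves from (1,3) to (1,1) (Manhattan distance 2, so 1 moves are spent on a detour and 1 undoing it).
Enumerating: (1,3) (2,3) (2,2) (1,2) (1,1) | (1,3) (2,3) (2,2) (2,1) (1,1) | (1,3) (1,2) (2,2) (2,1) (1,1).
That gives 3 routes.

3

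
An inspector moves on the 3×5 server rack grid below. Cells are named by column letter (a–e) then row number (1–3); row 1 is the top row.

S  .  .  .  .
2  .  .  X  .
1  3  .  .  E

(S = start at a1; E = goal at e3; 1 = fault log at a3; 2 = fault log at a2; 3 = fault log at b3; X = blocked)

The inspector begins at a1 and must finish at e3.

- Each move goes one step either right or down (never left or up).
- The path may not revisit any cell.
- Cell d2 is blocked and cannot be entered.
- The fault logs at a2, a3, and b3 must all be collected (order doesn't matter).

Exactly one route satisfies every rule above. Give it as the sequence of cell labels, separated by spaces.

Moves only go right or down, so the column and row indices never decrease.
Route from a1: down 2 to a3, right 4 to e3 — 6 moves in all.
Check: all required cells visited.

a1 a2 a3 b3 c3 d3 e3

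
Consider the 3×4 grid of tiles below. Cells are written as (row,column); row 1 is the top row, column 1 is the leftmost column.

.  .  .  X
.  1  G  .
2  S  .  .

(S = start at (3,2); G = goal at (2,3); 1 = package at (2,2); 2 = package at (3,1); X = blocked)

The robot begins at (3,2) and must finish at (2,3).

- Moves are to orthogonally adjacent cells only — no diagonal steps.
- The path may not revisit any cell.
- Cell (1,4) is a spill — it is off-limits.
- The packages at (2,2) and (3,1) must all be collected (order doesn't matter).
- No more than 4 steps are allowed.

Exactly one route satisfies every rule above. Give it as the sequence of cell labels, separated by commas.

(3,2), (3,1), (2,1), (2,2), (2,3)

The budget equals the shortest possible length, so every move has to be on a shortest route through the required cells.
Route from (3,2): left 1 to (3,1), up 1 to (2,1), right 2 to (2,3) — 4 moves in all.
Check: all required cells visited; 4 ≤ 4 moves.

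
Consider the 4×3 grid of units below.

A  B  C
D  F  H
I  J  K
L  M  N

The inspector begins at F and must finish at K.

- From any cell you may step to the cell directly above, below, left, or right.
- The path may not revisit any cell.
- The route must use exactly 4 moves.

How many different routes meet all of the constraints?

Need simple routes of exactly 4 moves from F to K (Manhattan distance 2, so 1 moves are spent on a detour and 1 undoing it).
Enumerating: F B C H K | F J M N K | F D I J K.
That gives 3 routes.

3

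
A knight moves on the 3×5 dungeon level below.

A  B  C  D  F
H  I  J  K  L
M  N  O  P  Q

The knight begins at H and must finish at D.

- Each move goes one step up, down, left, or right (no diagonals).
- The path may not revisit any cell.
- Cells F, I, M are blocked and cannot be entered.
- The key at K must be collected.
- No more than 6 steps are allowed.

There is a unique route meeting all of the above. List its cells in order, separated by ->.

The 6-move cap with required stops at K leaves no slack for detours.
Route from H: up to A, 2× right (reaching C), down to J, right to K, up to D — 6 moves in all.
Check: all required cells visited; 6 ≤ 6 moves.

H -> A -> B -> C -> J -> K -> D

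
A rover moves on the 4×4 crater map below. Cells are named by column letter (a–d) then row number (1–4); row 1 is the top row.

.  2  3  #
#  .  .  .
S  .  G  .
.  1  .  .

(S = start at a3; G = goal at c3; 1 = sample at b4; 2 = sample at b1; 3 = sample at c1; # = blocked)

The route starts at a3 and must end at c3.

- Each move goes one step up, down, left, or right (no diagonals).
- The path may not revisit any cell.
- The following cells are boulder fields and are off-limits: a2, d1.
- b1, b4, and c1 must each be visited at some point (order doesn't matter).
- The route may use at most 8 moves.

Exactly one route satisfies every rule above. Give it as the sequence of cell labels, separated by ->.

a3 -> a4 -> b4 -> b3 -> b2 -> b1 -> c1 -> c2 -> c3

Any route must reach b1, b4, and c1 and still end at c3 within 8 moves, so the order of the required stops is forced.
Route from a3: down 1 to a4, right 1 to b4, up 3 to b1, right 1 to c1, down 2 to c3 — 8 moves in all.
Check: all required cells visited; 8 ≤ 8 moves.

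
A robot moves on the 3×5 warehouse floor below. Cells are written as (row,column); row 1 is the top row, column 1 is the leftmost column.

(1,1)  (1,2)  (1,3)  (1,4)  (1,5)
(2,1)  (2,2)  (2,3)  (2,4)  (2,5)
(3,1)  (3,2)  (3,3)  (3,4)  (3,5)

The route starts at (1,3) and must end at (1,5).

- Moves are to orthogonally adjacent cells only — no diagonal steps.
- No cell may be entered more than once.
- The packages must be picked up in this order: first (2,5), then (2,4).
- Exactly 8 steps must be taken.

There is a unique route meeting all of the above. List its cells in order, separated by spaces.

(1,3) (2,3) (3,3) (3,4) (3,5) (2,5) (2,4) (1,4) (1,5)

The waypoints must appear in the order (2,5), (2,4), with no cell reused.
Route from (1,3): down 2 to (3,3), right 2 to (3,5), up 1 to (2,5), left 1 to (2,4), up 1 to (1,4), right 1 to (1,5) — 8 moves in all.
Check: order respected ((2,5) at step 5, (2,4) at step 6); 8 moves as required.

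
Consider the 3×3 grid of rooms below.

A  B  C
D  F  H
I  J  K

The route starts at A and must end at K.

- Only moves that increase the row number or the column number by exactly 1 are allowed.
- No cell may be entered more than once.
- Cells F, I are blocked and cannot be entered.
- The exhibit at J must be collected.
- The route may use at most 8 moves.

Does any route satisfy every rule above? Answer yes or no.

Every right/down route from A to J runs into a blocked cell, so that leg cannot be completed.

no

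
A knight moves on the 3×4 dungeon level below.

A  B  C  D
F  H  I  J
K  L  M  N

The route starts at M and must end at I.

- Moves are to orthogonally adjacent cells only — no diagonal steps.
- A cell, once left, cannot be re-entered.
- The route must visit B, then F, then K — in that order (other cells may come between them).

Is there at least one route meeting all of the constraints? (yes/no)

One route that works: M → N → J → D → C → B → A → F → K → L → H → I.

yes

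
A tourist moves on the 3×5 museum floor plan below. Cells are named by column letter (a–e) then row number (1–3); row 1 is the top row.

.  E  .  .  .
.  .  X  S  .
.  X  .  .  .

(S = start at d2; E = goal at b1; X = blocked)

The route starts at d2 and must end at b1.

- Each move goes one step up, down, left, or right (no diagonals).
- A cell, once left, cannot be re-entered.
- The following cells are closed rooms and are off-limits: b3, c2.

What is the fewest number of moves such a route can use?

3

The Manhattan distance from d2 to b1 is |2−1| + |4−2| = 3, so at least 3 moves are needed.
A route of 3 moves achieves this: d2 → d1 → c1 → b1.
Since 3 matches the lower bound, it is optimal.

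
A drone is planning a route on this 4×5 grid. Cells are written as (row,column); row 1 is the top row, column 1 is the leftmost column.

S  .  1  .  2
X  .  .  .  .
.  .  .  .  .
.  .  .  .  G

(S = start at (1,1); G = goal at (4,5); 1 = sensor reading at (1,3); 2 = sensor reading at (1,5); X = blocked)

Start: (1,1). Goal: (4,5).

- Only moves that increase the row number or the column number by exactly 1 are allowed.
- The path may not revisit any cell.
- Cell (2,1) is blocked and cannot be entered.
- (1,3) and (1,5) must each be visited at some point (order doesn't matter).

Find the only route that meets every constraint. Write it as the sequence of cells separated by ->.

Moves only go right or down, so the column and row indices never decrease.
Route from (1,1): 4× right (reaching (1,5)), 3× down (reaching (4,5)) — 7 moves in all.
Check: all required cells visited.

(1,1) -> (1,2) -> (1,3) -> (1,4) -> (1,5) -> (2,5) -> (3,5) -> (4,5)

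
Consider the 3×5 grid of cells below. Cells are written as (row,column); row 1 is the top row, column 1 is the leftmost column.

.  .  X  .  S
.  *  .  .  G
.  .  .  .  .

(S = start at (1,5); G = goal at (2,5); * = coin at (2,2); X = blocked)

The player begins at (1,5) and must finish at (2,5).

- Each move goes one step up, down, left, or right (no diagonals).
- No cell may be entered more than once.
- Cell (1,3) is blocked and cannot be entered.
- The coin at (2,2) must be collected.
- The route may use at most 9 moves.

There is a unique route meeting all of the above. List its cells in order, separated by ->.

(1,5) -> (1,4) -> (2,4) -> (2,3) -> (2,2) -> (3,2) -> (3,3) -> (3,4) -> (3,5) -> (2,5)

Any route must reach (2,2) and still end at (2,5) within 9 moves, so the order of the required stops is forced.
Route from (1,5): left to (1,4), down to (2,4), 2× left (reaching (2,2)), down to (3,2), 3× right (reaching (3,5)), up to (2,5) — 9 moves in all.
Check: all required cells visited; 9 ≤ 9 moves.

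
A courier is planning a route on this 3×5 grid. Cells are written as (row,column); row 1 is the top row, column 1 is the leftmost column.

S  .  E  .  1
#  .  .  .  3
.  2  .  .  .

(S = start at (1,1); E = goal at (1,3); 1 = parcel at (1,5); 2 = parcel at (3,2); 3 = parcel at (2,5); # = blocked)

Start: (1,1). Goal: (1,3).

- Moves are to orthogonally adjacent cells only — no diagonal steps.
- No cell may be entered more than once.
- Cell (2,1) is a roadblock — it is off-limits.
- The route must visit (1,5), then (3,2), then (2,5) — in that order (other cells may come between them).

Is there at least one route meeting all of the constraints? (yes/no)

Ignoring the required order, 5 revisit-free routes from (1,1) to (1,3) pass through all of (1,5), (3,2), and (2,5); the waypoint orders that occur are (3,2) → (2,5) → (1,5) (5) — never (1,5) → (3,2) → (2,5).

no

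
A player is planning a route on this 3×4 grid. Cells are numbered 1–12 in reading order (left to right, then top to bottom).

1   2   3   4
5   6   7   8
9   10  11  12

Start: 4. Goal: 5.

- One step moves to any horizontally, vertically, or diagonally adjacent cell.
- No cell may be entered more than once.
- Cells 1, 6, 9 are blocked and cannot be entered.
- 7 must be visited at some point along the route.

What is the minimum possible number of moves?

Any route passes through 7 somewhere between 4 and 5. Summing Chebyshev distances along the two legs (4 → 7 → 5) gives a lower bound of 1 + 2 = 3 moves.
A route of 3 moves achieves this: 4 → 7 → 2 → 5.
Since 3 matches the lower bound, it is optimal.

3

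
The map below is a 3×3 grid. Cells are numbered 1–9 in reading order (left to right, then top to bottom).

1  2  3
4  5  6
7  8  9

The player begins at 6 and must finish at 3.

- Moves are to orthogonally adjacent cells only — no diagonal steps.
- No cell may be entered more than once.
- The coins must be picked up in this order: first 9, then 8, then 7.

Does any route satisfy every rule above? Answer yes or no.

One route that works: 6 → 9 → 8 → 7 → 4 → 1 → 2 → 3.

yes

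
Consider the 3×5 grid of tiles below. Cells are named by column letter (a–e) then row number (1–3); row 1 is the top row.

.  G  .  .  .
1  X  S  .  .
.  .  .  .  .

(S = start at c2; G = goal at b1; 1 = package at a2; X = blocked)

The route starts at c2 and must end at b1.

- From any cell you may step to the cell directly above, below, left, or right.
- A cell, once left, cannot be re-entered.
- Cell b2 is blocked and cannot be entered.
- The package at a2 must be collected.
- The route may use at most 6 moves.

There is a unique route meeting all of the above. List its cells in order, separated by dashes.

c2 - c3 - b3 - a3 - a2 - a1 - b1

The budget equals the shortest possible length, so every move has to be on a shortest route through the required cells.
Route from c2: down 1 to c3, left 2 to a3, up 2 to a1, right 1 to b1 — 6 moves in all.
Check: all required cells visited; 6 ≤ 6 moves.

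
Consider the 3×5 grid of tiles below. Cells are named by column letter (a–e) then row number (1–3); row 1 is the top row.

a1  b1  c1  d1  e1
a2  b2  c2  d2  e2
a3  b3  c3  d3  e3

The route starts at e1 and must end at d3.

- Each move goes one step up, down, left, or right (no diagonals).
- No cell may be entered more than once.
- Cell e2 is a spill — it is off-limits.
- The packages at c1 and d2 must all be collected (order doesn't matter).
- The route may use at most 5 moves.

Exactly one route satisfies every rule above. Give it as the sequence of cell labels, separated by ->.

The 5-move cap with required stops at c1, d2 leaves no slack for detours.
Route from e1: 2× left (reaching c1), down to c2, right to d2, down to d3 — 5 moves in all.
Check: all required cells visited; 5 ≤ 5 moves.

e1 -> d1 -> c1 -> c2 -> d2 -> d3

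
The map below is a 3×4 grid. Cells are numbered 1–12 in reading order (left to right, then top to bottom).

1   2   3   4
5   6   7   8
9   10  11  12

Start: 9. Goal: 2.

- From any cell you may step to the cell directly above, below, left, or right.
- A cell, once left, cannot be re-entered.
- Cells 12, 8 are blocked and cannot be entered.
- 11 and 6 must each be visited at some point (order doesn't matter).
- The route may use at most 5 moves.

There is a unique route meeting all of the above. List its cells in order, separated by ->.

9 -> 10 -> 11 -> 7 -> 6 -> 2

The budget equals the shortest possible length, so every move has to be on a shortest route through the required cells.
Route from 9: right 2 to 11, up 1 to 7, left 1 to 6, up 1 to 2 — 5 moves in all.
Check: all required cells visited; 5 ≤ 5 moves.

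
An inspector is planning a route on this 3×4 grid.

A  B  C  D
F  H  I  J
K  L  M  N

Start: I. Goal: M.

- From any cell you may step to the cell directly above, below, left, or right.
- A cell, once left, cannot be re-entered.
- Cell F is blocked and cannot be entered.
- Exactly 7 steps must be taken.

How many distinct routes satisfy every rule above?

Need simple routes of exactly 7 moves from I to M (Manhattan distance 1, so 3 moves are spent on a detour and 3 undoing it).
Enumerating: I H B C D J N M | I J D C B H L M.
That gives 2 routes.

2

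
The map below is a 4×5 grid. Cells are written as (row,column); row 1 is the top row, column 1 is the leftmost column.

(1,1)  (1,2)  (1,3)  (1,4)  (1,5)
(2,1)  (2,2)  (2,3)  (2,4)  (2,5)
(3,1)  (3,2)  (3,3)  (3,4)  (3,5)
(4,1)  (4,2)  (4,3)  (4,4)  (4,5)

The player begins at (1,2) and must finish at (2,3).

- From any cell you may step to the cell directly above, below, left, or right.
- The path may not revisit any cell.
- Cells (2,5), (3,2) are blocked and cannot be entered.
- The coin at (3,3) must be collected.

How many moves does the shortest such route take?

6

Any route passes through (3,3) somewhere between (1,2) and (2,3). Summing Manhattan distances along the two legs ((1,2) → (3,3) → (2,3)) gives a lower bound of 3 + 1 = 4 moves.
The shortest route satisfying every rule uses 6 moves: (1,2) → (1,3) → (1,4) → (2,4) → (3,4) → (3,3) → (2,3).
The no-revisit rule (legs can't share cells) pushes the minimum above the 4-move bound; an exhaustive check rules out every length from 4 to 5, leaving 6 as the minimum.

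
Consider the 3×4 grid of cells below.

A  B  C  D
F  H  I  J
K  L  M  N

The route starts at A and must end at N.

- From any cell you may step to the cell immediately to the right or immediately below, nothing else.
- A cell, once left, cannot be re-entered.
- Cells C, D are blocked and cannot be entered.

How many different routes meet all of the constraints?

A right/down-only route from A to N makes exactly 2 down-moves and 3 right-moves in some order.
With no other constraints that would be C(5,2) = 10 routes.
Subtract routes through each blocked cell (inclusion–exclusion for overlaps): − through C: 3 − through D: 1 + through C&D: 1 → 7.
That gives 7 routes.

7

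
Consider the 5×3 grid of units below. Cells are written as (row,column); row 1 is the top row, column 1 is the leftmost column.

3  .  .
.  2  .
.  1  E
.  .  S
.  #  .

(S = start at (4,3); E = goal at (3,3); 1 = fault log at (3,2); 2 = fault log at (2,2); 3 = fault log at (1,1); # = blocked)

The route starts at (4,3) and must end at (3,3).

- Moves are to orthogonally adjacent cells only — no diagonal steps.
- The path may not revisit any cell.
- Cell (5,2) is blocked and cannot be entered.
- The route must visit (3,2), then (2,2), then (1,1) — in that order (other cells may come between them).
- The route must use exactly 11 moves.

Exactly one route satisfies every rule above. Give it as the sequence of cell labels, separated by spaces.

The waypoints must appear in the order (3,2), (2,2), (1,1), with no cell reused.
Route from (4,3): 2× left (reaching (4,1)), up to (3,1), right to (3,2), up to (2,2), left to (2,1), up to (1,1), 2× right (reaching (1,3)), 2× down (reaching (3,3)) — 11 moves in all.
Check: order respected (1 at step 4, 2 at step 5, 3 at step 7); 11 moves as required.

(4,3) (4,2) (4,1) (3,1) (3,2) (2,2) (2,1) (1,1) (1,2) (1,3) (2,3) (3,3)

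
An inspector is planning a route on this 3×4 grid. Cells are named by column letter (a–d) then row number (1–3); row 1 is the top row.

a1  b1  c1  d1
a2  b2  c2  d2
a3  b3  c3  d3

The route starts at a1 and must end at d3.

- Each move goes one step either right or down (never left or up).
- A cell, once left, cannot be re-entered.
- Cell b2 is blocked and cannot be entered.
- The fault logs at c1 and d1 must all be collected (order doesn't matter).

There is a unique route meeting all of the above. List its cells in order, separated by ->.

Moves only go right or down, so the column and row indices never decrease.
Route from a1: 3× right (reaching d1), 2× down (reaching d3) — 5 moves in all.
Check: all required cells visited.

a1 -> b1 -> c1 -> d1 -> d2 -> d3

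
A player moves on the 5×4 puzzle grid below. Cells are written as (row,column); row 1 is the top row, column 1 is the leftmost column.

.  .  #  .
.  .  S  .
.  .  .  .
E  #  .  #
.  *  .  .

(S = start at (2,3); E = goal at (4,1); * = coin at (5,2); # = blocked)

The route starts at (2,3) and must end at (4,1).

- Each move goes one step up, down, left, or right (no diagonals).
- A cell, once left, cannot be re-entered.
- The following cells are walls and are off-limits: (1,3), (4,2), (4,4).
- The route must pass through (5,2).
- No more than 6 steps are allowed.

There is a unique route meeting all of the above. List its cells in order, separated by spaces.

(2,3) (3,3) (4,3) (5,3) (5,2) (5,1) (4,1)

Any route must reach (5,2) and still end at (4,1) within 6 moves, so the order of the required stops is forced.
Route from (2,3): down 3 to (5,3), left 2 to (5,1), up 1 to (4,1) — 6 moves in all.
Check: all required cells visited; 6 ≤ 6 moves.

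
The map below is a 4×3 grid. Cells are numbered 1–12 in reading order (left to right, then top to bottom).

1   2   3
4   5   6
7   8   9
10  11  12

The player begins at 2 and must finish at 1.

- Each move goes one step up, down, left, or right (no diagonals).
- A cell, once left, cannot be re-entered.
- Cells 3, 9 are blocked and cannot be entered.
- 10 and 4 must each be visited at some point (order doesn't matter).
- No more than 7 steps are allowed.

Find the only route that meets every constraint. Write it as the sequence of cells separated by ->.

The budget equals the shortest possible length, so every move has to be on a shortest route through the required cells.
Route from 2: down 3 to 11, left 1 to 10, up 3 to 1 — 7 moves in all.
Check: all required cells visited; 7 ≤ 7 moves.

2 -> 5 -> 8 -> 11 -> 10 -> 7 -> 4 -> 1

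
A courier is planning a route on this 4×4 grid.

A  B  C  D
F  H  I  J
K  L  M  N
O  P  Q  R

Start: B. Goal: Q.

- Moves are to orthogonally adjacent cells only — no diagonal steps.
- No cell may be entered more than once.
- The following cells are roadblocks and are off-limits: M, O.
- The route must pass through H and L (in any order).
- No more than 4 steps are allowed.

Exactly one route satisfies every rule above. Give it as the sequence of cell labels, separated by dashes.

B - H - L - P - Q

The budget equals the shortest possible length, so every move has to be on a shortest route through the required cells.
Route from B: down 3 to P, right 1 to Q — 4 moves in all.
Check: all required cells visited; 4 ≤ 4 moves.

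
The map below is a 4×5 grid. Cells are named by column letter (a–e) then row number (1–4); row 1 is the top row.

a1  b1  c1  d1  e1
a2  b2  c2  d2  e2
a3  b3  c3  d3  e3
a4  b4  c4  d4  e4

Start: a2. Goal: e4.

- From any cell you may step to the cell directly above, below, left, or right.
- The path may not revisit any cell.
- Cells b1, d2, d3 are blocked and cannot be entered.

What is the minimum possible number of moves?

The Manhattan distance from a2 to e4 is |2−4| + |1−5| = 6, so at least 6 moves are needed.
A route of 6 moves achieves this: a2 → a3 → a4 → b4 → c4 → d4 → e4.
Since 6 matches the lower bound, it is optimal.

6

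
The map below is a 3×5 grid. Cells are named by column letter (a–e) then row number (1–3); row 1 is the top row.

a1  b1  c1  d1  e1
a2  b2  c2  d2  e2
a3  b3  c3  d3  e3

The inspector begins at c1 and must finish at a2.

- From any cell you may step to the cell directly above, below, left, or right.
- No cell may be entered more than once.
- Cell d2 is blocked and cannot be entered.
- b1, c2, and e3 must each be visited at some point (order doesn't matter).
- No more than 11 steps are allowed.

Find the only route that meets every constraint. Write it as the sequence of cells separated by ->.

c1 -> d1 -> e1 -> e2 -> e3 -> d3 -> c3 -> c2 -> b2 -> b1 -> a1 -> a2

Any route must reach b1, c2, and e3 and still end at a2 within 11 moves, so the order of the required stops is forced.
Route from c1: 2× right (reaching e1), 2× down (reaching e3), 2× left (reaching c3), up to c2, left to b2, up to b1, left to a1, down to a2 — 11 moves in all.
Check: all required cells visited; 11 ≤ 11 moves.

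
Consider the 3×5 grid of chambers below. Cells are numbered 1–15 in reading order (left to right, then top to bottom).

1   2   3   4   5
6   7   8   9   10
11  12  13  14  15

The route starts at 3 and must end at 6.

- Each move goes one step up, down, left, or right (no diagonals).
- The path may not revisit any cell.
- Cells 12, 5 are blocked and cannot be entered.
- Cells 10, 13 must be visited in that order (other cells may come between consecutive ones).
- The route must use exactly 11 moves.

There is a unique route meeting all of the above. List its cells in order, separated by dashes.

The waypoints must appear in the order 10, 13, with no cell reused.
Route from 3: right 1 to 4, down 1 to 9, right 1 to 10, down 1 to 15, left 2 to 13, up 1 to 8, left 1 to 7, up 1 to 2, left 1 to 1, down 1 to 6 — 11 moves in all.
Check: order respected (10 at step 3, 13 at step 6); 11 moves as required.

3 - 4 - 9 - 10 - 15 - 14 - 13 - 8 - 7 - 2 - 1 - 6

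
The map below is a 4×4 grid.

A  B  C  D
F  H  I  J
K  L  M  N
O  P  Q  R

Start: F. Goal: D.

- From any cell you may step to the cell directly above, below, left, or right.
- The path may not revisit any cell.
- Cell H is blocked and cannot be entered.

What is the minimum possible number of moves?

4

The Manhattan distance from F to D is |2−1| + |1−4| = 4, so at least 4 moves are needed.
A route of 4 moves achieves this: F → A → B → C → D.
Since 4 matches the lower bound, it is optimal.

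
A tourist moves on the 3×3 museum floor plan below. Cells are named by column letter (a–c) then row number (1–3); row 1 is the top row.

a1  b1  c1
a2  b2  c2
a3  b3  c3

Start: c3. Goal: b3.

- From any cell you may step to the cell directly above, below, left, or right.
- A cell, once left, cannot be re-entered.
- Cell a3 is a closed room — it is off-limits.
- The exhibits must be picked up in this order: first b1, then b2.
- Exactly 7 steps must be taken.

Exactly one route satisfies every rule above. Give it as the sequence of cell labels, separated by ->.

The waypoints must appear in the order b1, b2, with no cell reused.
Route from c3: 2× up (reaching c1), 2× left (reaching a1), down to a2, right to b2, down to b3 — 7 moves in all.
Check: order respected (b1 at step 3, b2 at step 6); 7 moves as required.

c3 -> c2 -> c1 -> b1 -> a1 -> a2 -> b2 -> b3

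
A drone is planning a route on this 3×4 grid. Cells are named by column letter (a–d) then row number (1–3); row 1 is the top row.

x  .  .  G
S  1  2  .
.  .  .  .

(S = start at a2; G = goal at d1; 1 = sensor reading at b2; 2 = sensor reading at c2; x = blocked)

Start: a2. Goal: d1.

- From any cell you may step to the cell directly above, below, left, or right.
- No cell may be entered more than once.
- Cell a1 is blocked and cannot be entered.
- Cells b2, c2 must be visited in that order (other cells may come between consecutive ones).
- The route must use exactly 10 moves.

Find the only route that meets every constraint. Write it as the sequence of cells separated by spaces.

a2 a3 b3 b2 b1 c1 c2 c3 d3 d2 d1

The waypoints must appear in the order b2, c2, with no cell reused.
Route from a2: down to a3, right to b3, 2× up (reaching b1), right to c1, 2× down (reaching c3), right to d3, 2× up (reaching d1) — 10 moves in all.
Check: order respected (1 at step 3, 2 at step 6); 10 moves as required.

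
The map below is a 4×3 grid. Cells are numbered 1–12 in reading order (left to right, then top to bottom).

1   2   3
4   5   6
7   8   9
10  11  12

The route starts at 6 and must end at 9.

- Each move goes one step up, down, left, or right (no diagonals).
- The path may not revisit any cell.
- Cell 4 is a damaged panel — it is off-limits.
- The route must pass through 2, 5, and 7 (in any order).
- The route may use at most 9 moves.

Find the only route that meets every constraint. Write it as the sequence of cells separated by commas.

6, 3, 2, 5, 8, 7, 10, 11, 12, 9

The budget equals the shortest possible length, so every move has to be on a shortest route through the required cells.
Route from 6: up to 3, left to 2, 2× down (reaching 8), left to 7, down to 10, 2× right (reaching 12), up to 9 — 9 moves in all.
Check: all required cells visited; 9 ≤ 9 moves.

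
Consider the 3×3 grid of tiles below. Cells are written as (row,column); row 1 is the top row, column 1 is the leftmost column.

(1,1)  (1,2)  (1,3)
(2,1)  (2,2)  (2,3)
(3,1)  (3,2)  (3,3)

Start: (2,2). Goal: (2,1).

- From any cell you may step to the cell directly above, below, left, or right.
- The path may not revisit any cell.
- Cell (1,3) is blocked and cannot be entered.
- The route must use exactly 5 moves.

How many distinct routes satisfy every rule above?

Need simple routes of exactly 5 moves from (2,2) to (2,1) (Manhattan distance 1, so 2 moves are spent on a detour and 2 undoing it).
Enumerating: (2,2) (2,3) (3,3) (3,2) (3,1) (2,1).
That gives 1 route.

1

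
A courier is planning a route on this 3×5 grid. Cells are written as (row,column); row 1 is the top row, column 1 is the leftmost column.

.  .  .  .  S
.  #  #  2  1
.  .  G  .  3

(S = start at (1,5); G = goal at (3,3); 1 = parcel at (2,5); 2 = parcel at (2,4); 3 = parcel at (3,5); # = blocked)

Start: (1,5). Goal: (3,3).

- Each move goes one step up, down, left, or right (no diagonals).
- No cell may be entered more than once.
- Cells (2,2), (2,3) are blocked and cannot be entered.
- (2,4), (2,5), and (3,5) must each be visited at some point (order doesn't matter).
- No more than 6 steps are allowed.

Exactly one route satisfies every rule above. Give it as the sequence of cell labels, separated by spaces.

(1,5) (1,4) (2,4) (2,5) (3,5) (3,4) (3,3)

The 6-move cap with required stops at (2,4), (2,5), (3,5) leaves no slack for detours.
Route from (1,5): left 1 to (1,4), down 1 to (2,4), right 1 to (2,5), down 1 to (3,5), left 2 to (3,3) — 6 moves in all.
Check: all required cells visited; 6 ≤ 6 moves.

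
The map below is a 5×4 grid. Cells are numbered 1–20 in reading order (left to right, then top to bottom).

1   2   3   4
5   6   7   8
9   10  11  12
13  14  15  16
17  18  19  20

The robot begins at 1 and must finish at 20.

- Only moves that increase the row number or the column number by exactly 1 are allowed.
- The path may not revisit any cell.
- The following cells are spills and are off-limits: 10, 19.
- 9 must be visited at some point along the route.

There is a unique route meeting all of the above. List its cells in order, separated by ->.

1 -> 5 -> 9 -> 13 -> 14 -> 15 -> 16 -> 20

Moves only go right or down, so the column and row indices never decrease.
Route from 1: 3× down (reaching 13), 3× right (reaching 16), down to 20 — 7 moves in all.
Check: all required cells visited.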